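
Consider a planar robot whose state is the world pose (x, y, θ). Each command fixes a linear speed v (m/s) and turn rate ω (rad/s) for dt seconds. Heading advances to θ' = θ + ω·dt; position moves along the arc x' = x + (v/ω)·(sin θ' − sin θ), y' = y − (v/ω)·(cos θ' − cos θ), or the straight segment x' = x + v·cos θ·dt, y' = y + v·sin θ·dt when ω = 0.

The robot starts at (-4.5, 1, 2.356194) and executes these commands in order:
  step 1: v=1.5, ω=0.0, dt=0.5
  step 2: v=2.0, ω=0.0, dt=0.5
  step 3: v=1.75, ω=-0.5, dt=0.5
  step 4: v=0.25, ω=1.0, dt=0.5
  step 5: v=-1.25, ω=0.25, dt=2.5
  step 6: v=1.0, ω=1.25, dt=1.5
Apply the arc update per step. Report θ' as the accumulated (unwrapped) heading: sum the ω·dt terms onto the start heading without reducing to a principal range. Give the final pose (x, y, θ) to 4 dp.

step 1: θ'=2.3562 (straight) → pose (-5.0303, 1.5303, 2.3562)
step 2: θ'=2.3562 (straight) → pose (-5.7374, 2.2374, 2.3562)
step 3: θ'=2.1062 (R=-3.5000) → pose (-6.2728, 2.9267, 2.1062)
step 4: θ'=2.6062 (R=0.2500) → pose (-6.3603, 3.0141, 2.6062)
step 5: θ'=3.2312 (R=-5.0000) → pose (-3.3619, 2.3345, 3.2312)
step 6: θ'=5.1062 (R=0.8000) → pose (-4.0291, 1.2308, 5.1062)

(-4.0291, 1.2308, 5.1062)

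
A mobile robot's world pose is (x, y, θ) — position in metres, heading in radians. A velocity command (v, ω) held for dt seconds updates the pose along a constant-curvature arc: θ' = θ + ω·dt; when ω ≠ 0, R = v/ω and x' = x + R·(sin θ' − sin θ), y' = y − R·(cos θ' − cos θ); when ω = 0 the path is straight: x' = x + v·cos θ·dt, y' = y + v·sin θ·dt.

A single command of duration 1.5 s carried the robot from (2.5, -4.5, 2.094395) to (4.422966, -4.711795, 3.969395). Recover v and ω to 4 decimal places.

v = -1.5000, ω = 1.2500

Δθ = 3.969395 − 2.094395 = 1.875000
ω = Δθ/dt = 1.875000/1.5 = 1.2500
R = Δx/(sin θ' − sin θ) = -1.2000
v = R·ω = -1.2000·1.2500 = -1.5000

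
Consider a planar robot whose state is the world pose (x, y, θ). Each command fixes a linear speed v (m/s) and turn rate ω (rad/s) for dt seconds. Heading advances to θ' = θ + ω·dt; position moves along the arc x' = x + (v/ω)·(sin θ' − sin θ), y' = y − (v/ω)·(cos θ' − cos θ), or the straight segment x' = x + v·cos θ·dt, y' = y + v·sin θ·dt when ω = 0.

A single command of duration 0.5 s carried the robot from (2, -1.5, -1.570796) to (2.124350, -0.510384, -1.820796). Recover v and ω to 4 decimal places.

v = -2.0000, ω = -0.5000

Δθ = -1.820796 − -1.570796 = -0.250000
ω = Δθ/dt = -0.250000/0.5 = -0.5000
R = −Δy/(cos θ' − cos θ) = 4.0000
v = R·ω = 4.0000·-0.5000 = -2.0000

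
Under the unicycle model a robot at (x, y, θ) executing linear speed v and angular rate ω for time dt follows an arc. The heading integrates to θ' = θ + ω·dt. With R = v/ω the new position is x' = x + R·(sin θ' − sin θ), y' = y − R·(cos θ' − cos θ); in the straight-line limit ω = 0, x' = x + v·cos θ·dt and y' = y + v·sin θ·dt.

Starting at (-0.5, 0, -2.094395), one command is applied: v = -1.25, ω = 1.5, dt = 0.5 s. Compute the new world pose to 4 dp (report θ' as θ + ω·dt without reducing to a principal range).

θ' = -2.0944 + 1.5·0.5 = -1.3444
R = v/ω = -1.25/1.5 = -0.8333
x' = -0.5 + -0.8333·(sin -1.3444 − sin -2.0944) = -0.4096
y' = 0 − -0.8333·(cos -1.3444 − cos -2.0944) = 0.6037

(-0.4096, 0.6037, -1.3444)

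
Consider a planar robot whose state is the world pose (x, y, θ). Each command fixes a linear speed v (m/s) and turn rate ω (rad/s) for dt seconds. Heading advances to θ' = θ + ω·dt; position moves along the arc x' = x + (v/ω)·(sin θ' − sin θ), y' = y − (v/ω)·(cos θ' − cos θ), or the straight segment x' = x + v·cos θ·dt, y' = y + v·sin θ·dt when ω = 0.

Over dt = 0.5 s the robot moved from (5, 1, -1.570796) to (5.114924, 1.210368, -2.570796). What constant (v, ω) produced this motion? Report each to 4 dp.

Δθ = -2.570796 − -1.570796 = -1.000000
ω = Δθ/dt = -1.000000/0.5 = -2.0000
R = −Δy/(cos θ' − cos θ) = 0.2500
v = R·ω = 0.2500·-2.0000 = -0.5000

v = -0.5000, ω = -2.0000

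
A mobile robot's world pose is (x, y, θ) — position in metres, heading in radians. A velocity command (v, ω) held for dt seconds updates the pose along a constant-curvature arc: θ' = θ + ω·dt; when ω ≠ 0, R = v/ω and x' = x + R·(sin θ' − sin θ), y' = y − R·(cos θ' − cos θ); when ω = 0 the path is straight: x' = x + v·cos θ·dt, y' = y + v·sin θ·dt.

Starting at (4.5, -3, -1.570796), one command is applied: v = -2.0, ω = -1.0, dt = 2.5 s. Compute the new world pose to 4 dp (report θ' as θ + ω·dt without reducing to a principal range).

(8.1023, -1.8031, -4.0708)

θ' = -1.5708 + -1.0·2.5 = -4.0708
R = v/ω = -2.0/-1.0 = 2.0000
x' = 4.5 + 2.0000·(sin -4.0708 − sin -1.5708) = 8.1023
y' = -3 − 2.0000·(cos -4.0708 − cos -1.5708) = -1.8031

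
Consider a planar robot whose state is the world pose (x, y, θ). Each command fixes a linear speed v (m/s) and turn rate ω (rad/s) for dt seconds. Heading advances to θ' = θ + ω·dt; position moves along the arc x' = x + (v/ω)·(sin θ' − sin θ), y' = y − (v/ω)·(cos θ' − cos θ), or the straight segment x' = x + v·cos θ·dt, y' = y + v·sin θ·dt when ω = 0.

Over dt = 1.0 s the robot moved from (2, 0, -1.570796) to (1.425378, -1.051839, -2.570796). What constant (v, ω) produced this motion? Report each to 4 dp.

Δθ = -2.570796 − -1.570796 = -1.000000
ω = Δθ/dt = -1.000000/1.0 = -1.0000
R = −Δy/(cos θ' − cos θ) = -1.2500
v = R·ω = -1.2500·-1.0000 = 1.2500

v = 1.2500, ω = -1.0000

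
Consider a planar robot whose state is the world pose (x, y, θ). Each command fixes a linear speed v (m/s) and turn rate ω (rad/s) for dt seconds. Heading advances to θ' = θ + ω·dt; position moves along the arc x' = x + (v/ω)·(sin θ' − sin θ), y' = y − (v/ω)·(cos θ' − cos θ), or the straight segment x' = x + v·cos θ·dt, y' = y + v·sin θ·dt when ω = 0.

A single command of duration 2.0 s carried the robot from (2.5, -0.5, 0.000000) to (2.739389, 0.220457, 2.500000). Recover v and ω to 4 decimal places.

Δθ = 2.500000 − 0.000000 = 2.500000
ω = Δθ/dt = 2.500000/2.0 = 1.2500
R = −Δy/(cos θ' − cos θ) = 0.4000
v = R·ω = 0.4000·1.2500 = 0.5000

v = 0.5000, ω = 1.2500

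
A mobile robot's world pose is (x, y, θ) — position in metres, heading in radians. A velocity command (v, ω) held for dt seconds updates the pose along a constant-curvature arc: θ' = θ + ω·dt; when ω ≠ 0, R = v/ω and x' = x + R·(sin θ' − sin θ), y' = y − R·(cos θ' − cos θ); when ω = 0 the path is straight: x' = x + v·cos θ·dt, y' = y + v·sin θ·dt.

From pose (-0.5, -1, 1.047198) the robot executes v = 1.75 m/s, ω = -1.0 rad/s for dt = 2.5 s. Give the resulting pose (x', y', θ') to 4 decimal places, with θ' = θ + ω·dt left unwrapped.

(2.7534, -1.6690, -1.4528)

θ' = 1.0472 + -1.0·2.5 = -1.4528
R = v/ω = 1.75/-1.0 = -1.7500
x' = -0.5 + -1.7500·(sin -1.4528 − sin 1.0472) = 2.7534
y' = -1 − -1.7500·(cos -1.4528 − cos 1.0472) = -1.6690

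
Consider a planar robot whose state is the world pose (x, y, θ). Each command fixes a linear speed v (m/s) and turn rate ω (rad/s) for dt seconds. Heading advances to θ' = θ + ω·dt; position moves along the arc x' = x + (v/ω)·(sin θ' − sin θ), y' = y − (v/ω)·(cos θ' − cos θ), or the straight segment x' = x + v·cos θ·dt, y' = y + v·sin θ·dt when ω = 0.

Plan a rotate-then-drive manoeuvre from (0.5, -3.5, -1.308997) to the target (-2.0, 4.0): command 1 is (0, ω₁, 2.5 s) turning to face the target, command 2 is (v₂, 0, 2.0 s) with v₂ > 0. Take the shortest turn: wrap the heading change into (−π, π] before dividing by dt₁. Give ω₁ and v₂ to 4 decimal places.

heading to target = atan2(4−-3.5, -2−0.5) = 1.8925
Δθ = wrap(1.8925 − -1.3090) = -3.0816; ω₁ = Δθ/dt₁ = -1.2327
distance = √((-2−0.5)² + (4−-3.5)²) = 7.9057; v₂ = distance/dt₂ = 3.9528

ω₁ = -1.2327, v₂ = 3.9528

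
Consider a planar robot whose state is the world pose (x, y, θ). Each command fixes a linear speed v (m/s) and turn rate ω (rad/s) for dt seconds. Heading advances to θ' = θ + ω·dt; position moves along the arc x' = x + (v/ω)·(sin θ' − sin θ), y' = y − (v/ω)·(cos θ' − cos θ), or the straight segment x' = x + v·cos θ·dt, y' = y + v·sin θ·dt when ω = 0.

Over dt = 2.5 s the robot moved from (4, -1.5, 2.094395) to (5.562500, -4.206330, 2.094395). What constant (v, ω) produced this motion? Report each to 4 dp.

v = -1.2500, ω = 0.0000

Δθ = 2.094395 − 2.094395 = 0.000000
ω = Δθ/dt = 0.000000/2.5 = 0.0000
ω = 0 → v = (Δx·cos θ + Δy·sin θ)/dt = -1.2500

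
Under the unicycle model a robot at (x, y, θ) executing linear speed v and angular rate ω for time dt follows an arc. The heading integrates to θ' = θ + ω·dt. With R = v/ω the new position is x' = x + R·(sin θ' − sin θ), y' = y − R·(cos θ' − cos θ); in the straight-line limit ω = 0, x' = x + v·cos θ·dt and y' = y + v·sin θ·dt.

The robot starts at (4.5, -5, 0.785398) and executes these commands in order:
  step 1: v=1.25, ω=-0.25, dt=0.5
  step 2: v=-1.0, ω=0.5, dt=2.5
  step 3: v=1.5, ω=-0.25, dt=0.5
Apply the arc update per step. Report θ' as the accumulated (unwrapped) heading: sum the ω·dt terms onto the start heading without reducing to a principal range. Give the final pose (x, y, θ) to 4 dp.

step 1: θ'=0.6604 (R=-5.0000) → pose (4.9684, -4.5868, 0.6604)
step 2: θ'=1.9104 (R=-2.0000) → pose (4.3095, -6.8325, 1.9104)
step 3: θ'=1.7854 (R=-6.0000) → pose (4.1044, -6.1116, 1.7854)

(4.1044, -6.1116, 1.7854)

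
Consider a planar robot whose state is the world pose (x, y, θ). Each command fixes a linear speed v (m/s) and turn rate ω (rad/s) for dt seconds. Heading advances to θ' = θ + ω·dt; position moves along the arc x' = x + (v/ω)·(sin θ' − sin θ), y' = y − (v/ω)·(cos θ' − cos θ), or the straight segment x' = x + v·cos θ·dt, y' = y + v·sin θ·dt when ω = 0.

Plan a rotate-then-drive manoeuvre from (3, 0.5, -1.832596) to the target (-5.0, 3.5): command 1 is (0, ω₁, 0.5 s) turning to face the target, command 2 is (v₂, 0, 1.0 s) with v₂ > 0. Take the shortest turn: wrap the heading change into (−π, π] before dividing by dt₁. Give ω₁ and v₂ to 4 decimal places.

ω₁ = -3.3355, v₂ = 8.5440

heading to target = atan2(3.5−0.5, -5−3) = 2.7828
Δθ = wrap(2.7828 − -1.8326) = -1.6678; ω₁ = Δθ/dt₁ = -3.3355
distance = √((-5−3)² + (3.5−0.5)²) = 8.5440; v₂ = distance/dt₂ = 8.5440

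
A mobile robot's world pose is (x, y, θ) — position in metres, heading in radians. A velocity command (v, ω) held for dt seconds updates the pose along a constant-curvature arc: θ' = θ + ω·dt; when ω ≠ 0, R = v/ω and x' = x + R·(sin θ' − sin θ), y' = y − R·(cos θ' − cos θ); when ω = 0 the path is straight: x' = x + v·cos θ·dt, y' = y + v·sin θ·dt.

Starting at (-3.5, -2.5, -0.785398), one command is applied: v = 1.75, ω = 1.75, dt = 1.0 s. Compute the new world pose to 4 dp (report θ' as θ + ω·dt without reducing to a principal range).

θ' = -0.7854 + 1.75·1.0 = 0.9646
R = v/ω = 1.75/1.75 = 1.0000
x' = -3.5 + 1.0000·(sin 0.9646 − sin -0.7854) = -1.9711
y' = -2.5 − 1.0000·(cos 0.9646 − cos -0.7854) = -2.3626

(-1.9711, -2.3626, 0.9646)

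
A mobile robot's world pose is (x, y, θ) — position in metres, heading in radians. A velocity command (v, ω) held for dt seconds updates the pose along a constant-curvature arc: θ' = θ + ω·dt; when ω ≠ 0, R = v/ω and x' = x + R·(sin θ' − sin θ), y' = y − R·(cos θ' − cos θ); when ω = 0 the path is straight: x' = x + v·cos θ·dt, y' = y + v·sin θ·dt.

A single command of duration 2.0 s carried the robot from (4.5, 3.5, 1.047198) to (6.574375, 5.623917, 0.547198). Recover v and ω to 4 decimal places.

Δθ = 0.547198 − 1.047198 = -0.500000
ω = Δθ/dt = -0.500000/2.0 = -0.2500
R = −Δy/(cos θ' − cos θ) = -6.0000
v = R·ω = -6.0000·-0.2500 = 1.5000

v = 1.5000, ω = -0.2500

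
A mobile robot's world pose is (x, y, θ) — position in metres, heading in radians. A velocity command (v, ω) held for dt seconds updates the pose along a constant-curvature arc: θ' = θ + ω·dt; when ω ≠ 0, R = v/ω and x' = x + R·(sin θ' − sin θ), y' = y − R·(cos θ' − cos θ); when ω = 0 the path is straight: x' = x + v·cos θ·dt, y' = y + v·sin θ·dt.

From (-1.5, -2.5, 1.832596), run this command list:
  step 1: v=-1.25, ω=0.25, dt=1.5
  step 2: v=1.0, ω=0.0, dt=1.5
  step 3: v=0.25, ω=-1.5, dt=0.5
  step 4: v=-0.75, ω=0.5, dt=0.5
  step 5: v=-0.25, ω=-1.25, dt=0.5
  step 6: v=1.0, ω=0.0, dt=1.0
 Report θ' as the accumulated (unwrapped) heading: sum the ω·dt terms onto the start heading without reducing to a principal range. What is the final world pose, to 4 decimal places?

step 1: θ'=2.2076 (R=-5.0000) → pose (-0.6904, -4.1790, 2.2076)
step 2: θ'=2.2076 (straight) → pose (-1.5823, -2.9730, 2.2076)
step 3: θ'=1.4576 (R=-0.1667) → pose (-1.6139, -2.8551, 1.4576)
step 4: θ'=1.7076 (R=-1.5000) → pose (-1.6095, -3.2291, 1.7076)
step 5: θ'=1.0826 (R=0.2000) → pose (-1.6310, -3.3502, 1.0826)
step 6: θ'=1.0826 (straight) → pose (-1.1620, -2.4670, 1.0826)

(-1.1620, -2.4670, 1.0826)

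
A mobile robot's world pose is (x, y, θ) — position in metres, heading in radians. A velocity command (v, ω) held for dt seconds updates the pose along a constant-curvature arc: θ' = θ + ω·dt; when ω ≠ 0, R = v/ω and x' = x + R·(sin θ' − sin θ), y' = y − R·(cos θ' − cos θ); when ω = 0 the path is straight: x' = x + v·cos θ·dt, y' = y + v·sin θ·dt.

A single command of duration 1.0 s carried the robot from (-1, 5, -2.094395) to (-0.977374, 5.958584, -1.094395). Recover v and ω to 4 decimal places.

v = -1.0000, ω = 1.0000

Δθ = -1.094395 − -2.094395 = 1.000000
ω = Δθ/dt = 1.000000/1.0 = 1.0000
R = −Δy/(cos θ' − cos θ) = -1.0000
v = R·ω = -1.0000·1.0000 = -1.0000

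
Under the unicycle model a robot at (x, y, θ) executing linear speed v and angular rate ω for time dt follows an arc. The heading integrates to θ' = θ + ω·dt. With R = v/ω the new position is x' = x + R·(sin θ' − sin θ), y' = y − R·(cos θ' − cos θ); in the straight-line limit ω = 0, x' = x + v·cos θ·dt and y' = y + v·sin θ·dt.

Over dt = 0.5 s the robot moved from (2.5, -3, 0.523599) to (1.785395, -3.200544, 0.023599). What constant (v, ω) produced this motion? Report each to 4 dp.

Δθ = 0.023599 − 0.523599 = -0.500000
ω = Δθ/dt = -0.500000/0.5 = -1.0000
R = Δx/(sin θ' − sin θ) = 1.5000
v = R·ω = 1.5000·-1.0000 = -1.5000

v = -1.5000, ω = -1.0000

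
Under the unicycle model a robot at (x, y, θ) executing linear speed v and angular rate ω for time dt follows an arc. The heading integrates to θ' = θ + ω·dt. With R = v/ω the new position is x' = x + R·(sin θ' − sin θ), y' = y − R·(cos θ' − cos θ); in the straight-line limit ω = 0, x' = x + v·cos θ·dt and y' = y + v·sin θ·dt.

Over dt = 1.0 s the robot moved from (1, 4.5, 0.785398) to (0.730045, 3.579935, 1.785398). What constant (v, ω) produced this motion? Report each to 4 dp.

Δθ = 1.785398 − 0.785398 = 1.000000
ω = Δθ/dt = 1.000000/1.0 = 1.0000
R = −Δy/(cos θ' − cos θ) = -1.0000
v = R·ω = -1.0000·1.0000 = -1.0000

v = -1.0000, ω = 1.0000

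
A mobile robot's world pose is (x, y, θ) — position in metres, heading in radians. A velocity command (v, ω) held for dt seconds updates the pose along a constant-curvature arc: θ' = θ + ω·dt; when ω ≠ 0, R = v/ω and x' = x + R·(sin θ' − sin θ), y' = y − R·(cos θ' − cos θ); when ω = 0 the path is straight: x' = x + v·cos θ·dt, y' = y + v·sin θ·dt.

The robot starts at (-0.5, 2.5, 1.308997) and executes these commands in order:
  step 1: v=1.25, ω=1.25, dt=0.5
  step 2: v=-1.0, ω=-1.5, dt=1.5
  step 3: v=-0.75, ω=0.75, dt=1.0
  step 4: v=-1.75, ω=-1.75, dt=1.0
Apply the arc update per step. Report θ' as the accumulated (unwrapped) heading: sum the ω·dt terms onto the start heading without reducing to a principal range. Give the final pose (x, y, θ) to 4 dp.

step 1: θ'=1.9340 (R=1.0000) → pose (-0.5312, 3.1141, 1.9340)
step 2: θ'=-0.3160 (R=0.6667) → pose (-1.3615, 2.2436, -0.3160)
step 3: θ'=0.4340 (R=-1.0000) → pose (-2.0928, 2.2004, 0.4340)
step 4: θ'=-1.3160 (R=1.0000) → pose (-3.4810, 2.8556, -1.3160)

(-3.4810, 2.8556, -1.3160)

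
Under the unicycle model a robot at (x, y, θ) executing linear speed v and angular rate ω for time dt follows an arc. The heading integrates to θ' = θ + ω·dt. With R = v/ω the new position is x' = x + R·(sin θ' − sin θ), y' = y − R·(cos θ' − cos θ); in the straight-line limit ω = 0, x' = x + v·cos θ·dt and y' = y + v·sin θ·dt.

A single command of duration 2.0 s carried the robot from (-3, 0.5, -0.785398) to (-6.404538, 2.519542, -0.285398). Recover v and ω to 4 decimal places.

Δθ = -0.285398 − -0.785398 = 0.500000
ω = Δθ/dt = 0.500000/2.0 = 0.2500
R = Δx/(sin θ' − sin θ) = -8.0000
v = R·ω = -8.0000·0.2500 = -2.0000

v = -2.0000, ω = 0.2500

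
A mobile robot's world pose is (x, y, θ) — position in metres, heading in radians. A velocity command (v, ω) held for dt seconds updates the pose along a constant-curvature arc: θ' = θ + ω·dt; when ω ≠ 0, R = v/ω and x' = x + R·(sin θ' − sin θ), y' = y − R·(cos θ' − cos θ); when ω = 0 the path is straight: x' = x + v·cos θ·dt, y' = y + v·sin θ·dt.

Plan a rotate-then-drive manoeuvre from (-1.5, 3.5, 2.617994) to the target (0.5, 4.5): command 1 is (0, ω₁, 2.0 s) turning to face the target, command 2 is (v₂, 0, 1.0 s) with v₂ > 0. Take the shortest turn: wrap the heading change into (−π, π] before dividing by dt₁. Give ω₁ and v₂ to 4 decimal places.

heading to target = atan2(4.5−3.5, 0.5−-1.5) = 0.4636
Δθ = wrap(0.4636 − 2.6180) = -2.1543; ω₁ = Δθ/dt₁ = -1.0772
distance = √((0.5−-1.5)² + (4.5−3.5)²) = 2.2361; v₂ = distance/dt₂ = 2.2361

ω₁ = -1.0772, v₂ = 2.2361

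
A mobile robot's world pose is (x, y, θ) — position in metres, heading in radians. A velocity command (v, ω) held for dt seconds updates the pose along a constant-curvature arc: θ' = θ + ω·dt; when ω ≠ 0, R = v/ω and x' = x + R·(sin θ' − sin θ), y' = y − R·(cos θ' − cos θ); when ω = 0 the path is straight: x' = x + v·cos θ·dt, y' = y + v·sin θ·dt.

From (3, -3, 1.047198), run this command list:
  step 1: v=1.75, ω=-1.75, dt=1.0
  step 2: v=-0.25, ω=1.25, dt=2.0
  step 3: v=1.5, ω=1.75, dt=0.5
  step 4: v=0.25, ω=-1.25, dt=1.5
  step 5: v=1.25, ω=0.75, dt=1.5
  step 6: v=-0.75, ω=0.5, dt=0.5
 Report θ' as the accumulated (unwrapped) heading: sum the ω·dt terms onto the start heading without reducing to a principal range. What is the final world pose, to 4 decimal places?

step 1: θ'=-0.7028 (R=-1.0000) → pose (4.5124, -2.7370, -0.7028)
step 2: θ'=1.7972 (R=-0.2000) → pose (4.1882, -2.9345, 1.7972)
step 3: θ'=2.6722 (R=0.8571) → pose (3.7407, -2.3624, 2.6722)
step 4: θ'=0.7972 (R=-0.2000) → pose (3.6881, -2.0443, 0.7972)
step 5: θ'=1.9222 (R=1.6667) → pose (4.0605, -0.3061, 1.9222)
step 6: θ'=2.1722 (R=-1.5000) → pose (4.2321, -0.6385, 2.1722)

(4.2321, -0.6385, 2.1722)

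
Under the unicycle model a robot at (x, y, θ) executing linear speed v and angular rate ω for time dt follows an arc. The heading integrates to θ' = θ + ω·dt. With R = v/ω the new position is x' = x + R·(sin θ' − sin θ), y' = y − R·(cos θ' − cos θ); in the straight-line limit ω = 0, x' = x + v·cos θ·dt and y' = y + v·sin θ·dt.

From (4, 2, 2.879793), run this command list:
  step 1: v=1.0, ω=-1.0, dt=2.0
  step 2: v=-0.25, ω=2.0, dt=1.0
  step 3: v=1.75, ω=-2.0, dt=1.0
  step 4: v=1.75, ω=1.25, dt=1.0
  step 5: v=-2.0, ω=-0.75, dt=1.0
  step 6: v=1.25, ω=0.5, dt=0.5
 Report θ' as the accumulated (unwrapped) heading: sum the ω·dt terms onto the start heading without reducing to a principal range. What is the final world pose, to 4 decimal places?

(3.6109, 5.1419, 1.6298)

step 1: θ'=0.8798 (R=-1.0000) → pose (3.4882, 3.6032, 0.8798)
step 2: θ'=2.8798 (R=-0.1250) → pose (3.5522, 3.4028, 2.8798)
step 3: θ'=0.8798 (R=-0.8750) → pose (3.1044, 4.8057, 0.8798)
step 4: θ'=2.1298 (R=1.4000) → pose (3.2124, 6.4404, 2.1298)
step 5: θ'=1.3798 (R=2.6667) → pose (3.5698, 4.5199, 1.3798)
step 6: θ'=1.6298 (R=2.5000) → pose (3.6109, 5.1419, 1.6298)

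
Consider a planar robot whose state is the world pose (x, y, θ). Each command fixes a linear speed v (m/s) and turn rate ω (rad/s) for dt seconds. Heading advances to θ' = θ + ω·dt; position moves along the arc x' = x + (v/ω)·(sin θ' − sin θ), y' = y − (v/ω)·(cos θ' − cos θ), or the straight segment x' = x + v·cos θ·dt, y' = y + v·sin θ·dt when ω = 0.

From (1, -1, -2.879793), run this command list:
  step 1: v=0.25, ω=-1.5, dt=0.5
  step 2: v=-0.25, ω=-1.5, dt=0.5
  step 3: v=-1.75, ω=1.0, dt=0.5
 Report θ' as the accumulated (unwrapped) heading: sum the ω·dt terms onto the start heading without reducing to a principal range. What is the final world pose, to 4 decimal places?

step 1: θ'=-3.6298 (R=-0.1667) → pose (0.8787, -0.9862, -3.6298)
step 2: θ'=-4.3798 (R=0.1667) → pose (0.9581, -1.0790, -4.3798)
step 3: θ'=-3.8798 (R=-1.7500) → pose (1.4345, -1.8021, -3.8798)

(1.4345, -1.8021, -3.8798)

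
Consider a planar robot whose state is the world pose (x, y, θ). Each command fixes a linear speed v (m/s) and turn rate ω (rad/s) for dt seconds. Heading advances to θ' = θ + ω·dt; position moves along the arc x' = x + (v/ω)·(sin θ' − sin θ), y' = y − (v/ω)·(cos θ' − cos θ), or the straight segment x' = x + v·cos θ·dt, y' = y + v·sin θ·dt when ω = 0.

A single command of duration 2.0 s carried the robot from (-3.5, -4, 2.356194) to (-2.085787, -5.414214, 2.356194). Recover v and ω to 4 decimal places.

Δθ = 2.356194 − 2.356194 = 0.000000
ω = Δθ/dt = 0.000000/2.0 = 0.0000
ω = 0 → v = (Δx·cos θ + Δy·sin θ)/dt = -1.0000

v = -1.0000, ω = 0.0000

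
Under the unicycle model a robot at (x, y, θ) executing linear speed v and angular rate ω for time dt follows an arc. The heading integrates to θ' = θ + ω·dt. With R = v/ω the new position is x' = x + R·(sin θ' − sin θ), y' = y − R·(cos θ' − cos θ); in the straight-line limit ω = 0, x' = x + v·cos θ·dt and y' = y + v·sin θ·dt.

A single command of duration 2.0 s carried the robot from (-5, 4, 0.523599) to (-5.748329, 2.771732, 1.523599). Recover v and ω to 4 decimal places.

v = -0.7500, ω = 0.5000

Δθ = 1.523599 − 0.523599 = 1.000000
ω = Δθ/dt = 1.000000/2.0 = 0.5000
R = −Δy/(cos θ' − cos θ) = -1.5000
v = R·ω = -1.5000·0.5000 = -0.7500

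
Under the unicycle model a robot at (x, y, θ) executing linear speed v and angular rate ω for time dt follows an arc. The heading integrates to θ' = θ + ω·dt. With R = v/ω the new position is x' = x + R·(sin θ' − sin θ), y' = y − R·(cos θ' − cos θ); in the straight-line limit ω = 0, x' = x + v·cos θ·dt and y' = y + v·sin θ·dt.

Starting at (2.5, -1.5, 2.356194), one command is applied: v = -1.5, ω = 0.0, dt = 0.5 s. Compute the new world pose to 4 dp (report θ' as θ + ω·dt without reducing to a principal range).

(3.0303, -2.0303, 2.3562)

θ' = 2.3562 + 0.0·0.5 = 2.3562
ω = 0 → straight: x' = 2.5 + -1.5·cos(2.3562)·0.5 = 3.0303
y' = -1.5 + -1.5·sin(2.3562)·0.5 = -2.0303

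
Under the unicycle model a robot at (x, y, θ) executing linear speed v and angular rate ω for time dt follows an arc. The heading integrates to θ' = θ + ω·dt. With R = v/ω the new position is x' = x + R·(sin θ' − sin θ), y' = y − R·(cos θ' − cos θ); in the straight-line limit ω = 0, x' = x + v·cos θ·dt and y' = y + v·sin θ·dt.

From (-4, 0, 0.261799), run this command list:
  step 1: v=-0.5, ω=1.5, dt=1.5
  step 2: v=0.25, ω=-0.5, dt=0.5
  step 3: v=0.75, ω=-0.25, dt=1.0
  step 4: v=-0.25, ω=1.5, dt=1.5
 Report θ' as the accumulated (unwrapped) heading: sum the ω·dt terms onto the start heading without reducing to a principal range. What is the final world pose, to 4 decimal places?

(-4.3013, 0.1240, 4.2618)

step 1: θ'=2.5118 (R=-0.3333) → pose (-4.1101, -0.5914, 2.5118)
step 2: θ'=2.2618 (R=-0.5000) → pose (-4.2009, -0.5059, 2.2618)
step 3: θ'=2.0118 (R=-3.0000) → pose (-4.6020, 0.1255, 2.0118)
step 4: θ'=4.2618 (R=-0.1667) → pose (-4.3013, 0.1240, 4.2618)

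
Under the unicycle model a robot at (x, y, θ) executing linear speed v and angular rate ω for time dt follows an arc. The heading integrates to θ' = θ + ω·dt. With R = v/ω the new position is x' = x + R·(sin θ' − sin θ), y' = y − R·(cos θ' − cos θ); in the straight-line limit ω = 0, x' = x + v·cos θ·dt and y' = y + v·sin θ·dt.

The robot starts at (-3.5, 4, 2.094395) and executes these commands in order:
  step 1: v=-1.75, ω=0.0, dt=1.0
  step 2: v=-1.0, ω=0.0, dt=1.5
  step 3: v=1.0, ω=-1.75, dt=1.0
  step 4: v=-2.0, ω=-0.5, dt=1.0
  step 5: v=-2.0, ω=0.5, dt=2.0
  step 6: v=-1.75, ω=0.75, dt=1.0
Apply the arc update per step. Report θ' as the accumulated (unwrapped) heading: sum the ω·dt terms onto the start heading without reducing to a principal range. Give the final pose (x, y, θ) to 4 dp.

step 1: θ'=2.0944 (straight) → pose (-2.6250, 2.4845, 2.0944)
step 2: θ'=2.0944 (straight) → pose (-1.8750, 1.1854, 2.0944)
step 3: θ'=0.3444 (R=-0.5714) → pose (-1.5731, 2.0090, 0.3444)
step 4: θ'=-0.1556 (R=4.0000) → pose (-3.5435, 1.8225, -0.1556)
step 5: θ'=0.8444 (R=-4.0000) → pose (-7.1537, 0.5275, 0.8444)
step 6: θ'=1.5944 (R=-2.3333) → pose (-7.7420, -1.0773, 1.5944)

(-7.7420, -1.0773, 1.5944)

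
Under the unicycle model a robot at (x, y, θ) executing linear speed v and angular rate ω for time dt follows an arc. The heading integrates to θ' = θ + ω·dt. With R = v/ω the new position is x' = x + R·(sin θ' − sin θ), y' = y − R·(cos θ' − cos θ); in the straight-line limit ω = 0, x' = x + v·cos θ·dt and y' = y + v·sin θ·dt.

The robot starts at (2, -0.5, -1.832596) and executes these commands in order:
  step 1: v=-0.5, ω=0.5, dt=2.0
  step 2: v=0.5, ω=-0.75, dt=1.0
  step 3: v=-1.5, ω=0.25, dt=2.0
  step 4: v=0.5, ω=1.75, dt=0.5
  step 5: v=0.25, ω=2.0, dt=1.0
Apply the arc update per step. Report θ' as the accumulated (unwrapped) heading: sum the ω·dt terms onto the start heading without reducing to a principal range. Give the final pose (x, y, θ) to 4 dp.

step 1: θ'=-0.8326 (R=-1.0000) → pose (1.7738, 0.4318, -0.8326)
step 2: θ'=-1.5826 (R=-0.6667) → pose (1.9473, -0.0247, -1.5826)
step 3: θ'=-1.0826 (R=-6.0000) → pose (1.2467, 2.8603, -1.0826)
step 4: θ'=-0.2076 (R=0.2857) → pose (1.4402, 2.7147, -0.2076)
step 5: θ'=1.7924 (R=0.1250) → pose (1.5879, 2.8645, 1.7924)

(1.5879, 2.8645, 1.7924)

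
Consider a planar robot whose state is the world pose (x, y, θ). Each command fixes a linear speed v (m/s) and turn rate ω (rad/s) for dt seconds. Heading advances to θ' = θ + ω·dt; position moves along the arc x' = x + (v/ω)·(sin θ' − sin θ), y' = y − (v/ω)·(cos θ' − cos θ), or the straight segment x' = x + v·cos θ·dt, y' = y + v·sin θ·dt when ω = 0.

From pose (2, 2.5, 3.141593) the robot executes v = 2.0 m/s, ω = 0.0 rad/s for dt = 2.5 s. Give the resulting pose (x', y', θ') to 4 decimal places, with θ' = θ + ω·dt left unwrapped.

θ' = 3.1416 + 0.0·2.5 = 3.1416
ω = 0 → straight: x' = 2 + 2.0·cos(3.1416)·2.5 = -3.0000
y' = 2.5 + 2.0·sin(3.1416)·2.5 = 2.5000

(-3.0000, 2.5000, 3.1416)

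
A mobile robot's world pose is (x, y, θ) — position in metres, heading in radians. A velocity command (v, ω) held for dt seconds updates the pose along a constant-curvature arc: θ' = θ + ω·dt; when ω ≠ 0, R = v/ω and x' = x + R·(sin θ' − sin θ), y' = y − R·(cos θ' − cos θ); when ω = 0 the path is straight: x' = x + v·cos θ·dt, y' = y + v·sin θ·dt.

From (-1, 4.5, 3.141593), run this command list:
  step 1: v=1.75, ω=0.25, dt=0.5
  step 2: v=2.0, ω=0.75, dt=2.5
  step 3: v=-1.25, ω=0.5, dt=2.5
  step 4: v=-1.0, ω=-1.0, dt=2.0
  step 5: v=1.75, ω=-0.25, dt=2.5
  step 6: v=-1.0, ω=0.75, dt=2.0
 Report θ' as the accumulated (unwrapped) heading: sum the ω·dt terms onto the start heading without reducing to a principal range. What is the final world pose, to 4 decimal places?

step 1: θ'=3.2666 (R=7.0000) → pose (-1.8727, 4.4454, 3.2666)
step 2: θ'=5.1416 (R=2.6667) → pose (-3.9650, 0.6898, 5.1416)
step 3: θ'=6.3916 (R=-2.5000) → pose (-6.5088, 2.1348, 6.3916)
step 4: θ'=4.3916 (R=1.0000) → pose (-7.5660, 3.4442, 4.3916)
step 5: θ'=3.7666 (R=-7.0000) → pose (-10.1132, -0.0253, 3.7666)
step 6: θ'=5.2666 (R=-1.3333) → pose (-9.7595, 1.7577, 5.2666)

(-9.7595, 1.7577, 5.2666)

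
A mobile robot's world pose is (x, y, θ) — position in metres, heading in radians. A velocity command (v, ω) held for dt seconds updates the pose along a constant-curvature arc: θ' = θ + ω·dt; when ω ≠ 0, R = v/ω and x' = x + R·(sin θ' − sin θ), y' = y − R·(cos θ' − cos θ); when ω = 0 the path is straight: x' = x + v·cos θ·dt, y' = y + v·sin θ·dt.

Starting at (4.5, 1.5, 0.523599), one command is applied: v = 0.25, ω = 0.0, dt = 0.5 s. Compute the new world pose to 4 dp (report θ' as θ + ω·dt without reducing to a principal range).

θ' = 0.5236 + 0.0·0.5 = 0.5236
ω = 0 → straight: x' = 4.5 + 0.25·cos(0.5236)·0.5 = 4.6083
y' = 1.5 + 0.25·sin(0.5236)·0.5 = 1.5625

(4.6083, 1.5625, 0.5236)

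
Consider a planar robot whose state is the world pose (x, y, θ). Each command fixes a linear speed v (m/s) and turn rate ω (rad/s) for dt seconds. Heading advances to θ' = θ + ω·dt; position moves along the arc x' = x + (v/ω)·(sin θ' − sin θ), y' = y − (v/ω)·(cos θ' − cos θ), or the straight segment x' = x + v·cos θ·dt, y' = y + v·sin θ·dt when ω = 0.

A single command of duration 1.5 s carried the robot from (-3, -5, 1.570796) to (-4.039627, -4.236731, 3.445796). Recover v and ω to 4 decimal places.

Δθ = 3.445796 − 1.570796 = 1.875000
ω = Δθ/dt = 1.875000/1.5 = 1.2500
R = Δx/(sin θ' − sin θ) = 0.8000
v = R·ω = 0.8000·1.2500 = 1.0000

v = 1.0000, ω = 1.2500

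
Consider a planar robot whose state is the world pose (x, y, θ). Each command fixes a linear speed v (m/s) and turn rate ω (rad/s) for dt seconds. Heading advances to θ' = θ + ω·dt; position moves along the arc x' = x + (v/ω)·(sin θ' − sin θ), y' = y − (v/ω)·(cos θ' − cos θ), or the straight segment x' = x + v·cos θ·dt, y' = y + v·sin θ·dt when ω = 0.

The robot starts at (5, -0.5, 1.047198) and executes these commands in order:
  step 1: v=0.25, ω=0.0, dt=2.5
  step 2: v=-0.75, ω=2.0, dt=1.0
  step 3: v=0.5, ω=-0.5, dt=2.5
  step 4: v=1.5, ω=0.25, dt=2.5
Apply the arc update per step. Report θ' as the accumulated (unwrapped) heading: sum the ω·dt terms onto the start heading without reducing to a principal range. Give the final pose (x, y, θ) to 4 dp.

step 1: θ'=1.0472 (straight) → pose (5.3125, 0.0413, 1.0472)
step 2: θ'=3.0472 (R=-0.3750) → pose (5.6019, -0.5196, 3.0472)
step 3: θ'=1.7972 (R=-1.0000) → pose (4.7217, 0.2515, 1.7972)
step 4: θ'=2.4222 (R=6.0000) → pose (2.8284, 3.4179, 2.4222)

(2.8284, 3.4179, 2.4222)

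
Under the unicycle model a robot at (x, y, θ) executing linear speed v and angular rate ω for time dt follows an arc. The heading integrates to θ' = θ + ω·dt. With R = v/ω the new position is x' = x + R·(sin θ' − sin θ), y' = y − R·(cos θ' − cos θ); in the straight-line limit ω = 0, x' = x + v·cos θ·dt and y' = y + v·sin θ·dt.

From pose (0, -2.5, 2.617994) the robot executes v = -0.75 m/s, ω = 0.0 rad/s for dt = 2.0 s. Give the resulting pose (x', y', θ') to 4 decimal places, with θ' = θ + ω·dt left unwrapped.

θ' = 2.6180 + 0.0·2.0 = 2.6180
ω = 0 → straight: x' = 0 + -0.75·cos(2.6180)·2.0 = 1.2990
y' = -2.5 + -0.75·sin(2.6180)·2.0 = -3.2500

(1.2990, -3.2500, 2.6180)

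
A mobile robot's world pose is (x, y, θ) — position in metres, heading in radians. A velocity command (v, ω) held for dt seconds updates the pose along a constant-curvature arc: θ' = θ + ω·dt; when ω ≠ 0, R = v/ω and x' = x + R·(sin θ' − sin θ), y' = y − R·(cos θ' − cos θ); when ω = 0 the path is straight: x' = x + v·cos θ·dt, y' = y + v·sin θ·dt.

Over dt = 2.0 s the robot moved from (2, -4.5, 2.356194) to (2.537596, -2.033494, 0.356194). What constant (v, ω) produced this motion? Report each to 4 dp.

Δθ = 0.356194 − 2.356194 = -2.000000
ω = Δθ/dt = -2.000000/2.0 = -1.0000
R = −Δy/(cos θ' − cos θ) = -1.5000
v = R·ω = -1.5000·-1.0000 = 1.5000

v = 1.5000, ω = -1.0000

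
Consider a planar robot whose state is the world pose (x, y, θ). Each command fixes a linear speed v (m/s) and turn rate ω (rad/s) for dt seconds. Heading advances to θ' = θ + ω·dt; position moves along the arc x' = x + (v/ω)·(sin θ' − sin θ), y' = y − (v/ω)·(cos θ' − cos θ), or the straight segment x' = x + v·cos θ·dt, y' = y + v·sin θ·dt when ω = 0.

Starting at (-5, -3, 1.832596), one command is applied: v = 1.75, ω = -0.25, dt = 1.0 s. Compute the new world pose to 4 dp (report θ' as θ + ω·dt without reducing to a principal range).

θ' = 1.8326 + -0.25·1.0 = 1.5826
R = v/ω = 1.75/-0.25 = -7.0000
x' = -5 + -7.0000·(sin 1.5826 − sin 1.8326) = -5.2380
y' = -3 − -7.0000·(cos 1.5826 − cos 1.8326) = -1.2709

(-5.2380, -1.2709, 1.5826)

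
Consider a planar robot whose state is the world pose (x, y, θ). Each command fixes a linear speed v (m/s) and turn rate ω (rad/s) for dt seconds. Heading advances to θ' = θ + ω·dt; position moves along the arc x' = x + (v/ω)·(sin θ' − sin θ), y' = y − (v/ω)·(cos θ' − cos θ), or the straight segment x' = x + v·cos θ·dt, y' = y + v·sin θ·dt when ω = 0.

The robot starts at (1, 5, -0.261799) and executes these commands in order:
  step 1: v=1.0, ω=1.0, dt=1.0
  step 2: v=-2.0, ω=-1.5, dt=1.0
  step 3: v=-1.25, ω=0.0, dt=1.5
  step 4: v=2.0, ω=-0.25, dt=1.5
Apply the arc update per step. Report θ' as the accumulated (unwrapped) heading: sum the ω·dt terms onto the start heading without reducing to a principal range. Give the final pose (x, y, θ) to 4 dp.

(0.4940, 4.1171, -1.1368)

step 1: θ'=0.7382 (R=1.0000) → pose (1.9318, 5.2262, 0.7382)
step 2: θ'=-0.7618 (R=1.3333) → pose (0.1142, 5.2477, -0.7618)
step 3: θ'=-0.7618 (straight) → pose (-1.2425, 6.5419, -0.7618)
step 4: θ'=-1.1368 (R=-8.0000) → pose (0.4940, 4.1171, -1.1368)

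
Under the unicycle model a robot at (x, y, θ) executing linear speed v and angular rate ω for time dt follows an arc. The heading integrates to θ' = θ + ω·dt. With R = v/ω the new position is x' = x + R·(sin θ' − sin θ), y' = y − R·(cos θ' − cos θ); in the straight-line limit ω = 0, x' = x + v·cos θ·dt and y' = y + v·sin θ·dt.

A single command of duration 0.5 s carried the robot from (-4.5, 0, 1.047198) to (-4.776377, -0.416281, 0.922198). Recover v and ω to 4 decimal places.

Δθ = 0.922198 − 1.047198 = -0.125000
ω = Δθ/dt = -0.125000/0.5 = -0.2500
R = −Δy/(cos θ' − cos θ) = 4.0000
v = R·ω = 4.0000·-0.2500 = -1.0000

v = -1.0000, ω = -0.2500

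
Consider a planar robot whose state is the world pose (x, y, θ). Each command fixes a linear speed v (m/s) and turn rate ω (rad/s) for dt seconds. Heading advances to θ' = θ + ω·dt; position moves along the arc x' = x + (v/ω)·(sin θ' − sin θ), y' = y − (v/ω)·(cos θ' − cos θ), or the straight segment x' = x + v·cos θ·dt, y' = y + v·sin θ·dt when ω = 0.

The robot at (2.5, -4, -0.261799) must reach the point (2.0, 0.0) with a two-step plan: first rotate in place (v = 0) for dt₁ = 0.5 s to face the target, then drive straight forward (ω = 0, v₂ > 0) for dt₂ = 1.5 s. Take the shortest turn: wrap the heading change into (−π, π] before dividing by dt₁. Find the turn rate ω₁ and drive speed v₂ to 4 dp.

heading to target = atan2(0−-4, 2−2.5) = 1.6952
Δθ = wrap(1.6952 − -0.2618) = 1.9570; ω₁ = Δθ/dt₁ = 3.9139
distance = √((2−2.5)² + (0−-4)²) = 4.0311; v₂ = distance/dt₂ = 2.6874

ω₁ = 3.9139, v₂ = 2.6874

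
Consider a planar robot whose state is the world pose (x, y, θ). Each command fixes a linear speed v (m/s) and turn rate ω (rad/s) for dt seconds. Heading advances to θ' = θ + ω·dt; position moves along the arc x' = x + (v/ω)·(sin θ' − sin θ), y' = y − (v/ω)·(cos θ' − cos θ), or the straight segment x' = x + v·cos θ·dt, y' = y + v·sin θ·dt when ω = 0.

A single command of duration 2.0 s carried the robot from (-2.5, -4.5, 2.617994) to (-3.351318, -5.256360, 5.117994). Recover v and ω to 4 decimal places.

Δθ = 5.117994 − 2.617994 = 2.500000
ω = Δθ/dt = 2.500000/2.0 = 1.2500
R = Δx/(sin θ' − sin θ) = 0.6000
v = R·ω = 0.6000·1.2500 = 0.7500

v = 0.7500, ω = 1.2500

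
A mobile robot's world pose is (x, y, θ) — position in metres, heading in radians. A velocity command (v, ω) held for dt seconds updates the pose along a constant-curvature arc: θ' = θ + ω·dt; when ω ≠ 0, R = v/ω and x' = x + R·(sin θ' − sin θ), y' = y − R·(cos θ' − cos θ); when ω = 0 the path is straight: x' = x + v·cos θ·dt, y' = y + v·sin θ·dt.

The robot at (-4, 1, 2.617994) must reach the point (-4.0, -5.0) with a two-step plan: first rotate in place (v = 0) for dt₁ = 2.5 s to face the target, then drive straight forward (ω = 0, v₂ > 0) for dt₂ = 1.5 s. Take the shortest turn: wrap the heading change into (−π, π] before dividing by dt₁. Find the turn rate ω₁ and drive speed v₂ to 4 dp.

ω₁ = 0.8378, v₂ = 4.0000

heading to target = atan2(-5−1, -4−-4) = -1.5708
Δθ = wrap(-1.5708 − 2.6180) = 2.0944; ω₁ = Δθ/dt₁ = 0.8378
distance = √((-4−-4)² + (-5−1)²) = 6.0000; v₂ = distance/dt₂ = 4.0000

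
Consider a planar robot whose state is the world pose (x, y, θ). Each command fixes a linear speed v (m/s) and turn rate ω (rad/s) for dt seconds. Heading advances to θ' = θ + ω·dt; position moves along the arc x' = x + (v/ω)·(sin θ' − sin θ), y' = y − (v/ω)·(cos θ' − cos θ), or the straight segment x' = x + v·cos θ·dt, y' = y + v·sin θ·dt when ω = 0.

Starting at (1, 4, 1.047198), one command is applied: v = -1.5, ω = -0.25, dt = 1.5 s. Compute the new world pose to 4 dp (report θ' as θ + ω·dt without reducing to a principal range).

(-0.4599, 2.3053, 0.6722)

θ' = 1.0472 + -0.25·1.5 = 0.6722
R = v/ω = -1.5/-0.25 = 6.0000
x' = 1 + 6.0000·(sin 0.6722 − sin 1.0472) = -0.4599
y' = 4 − 6.0000·(cos 0.6722 − cos 1.0472) = 2.3053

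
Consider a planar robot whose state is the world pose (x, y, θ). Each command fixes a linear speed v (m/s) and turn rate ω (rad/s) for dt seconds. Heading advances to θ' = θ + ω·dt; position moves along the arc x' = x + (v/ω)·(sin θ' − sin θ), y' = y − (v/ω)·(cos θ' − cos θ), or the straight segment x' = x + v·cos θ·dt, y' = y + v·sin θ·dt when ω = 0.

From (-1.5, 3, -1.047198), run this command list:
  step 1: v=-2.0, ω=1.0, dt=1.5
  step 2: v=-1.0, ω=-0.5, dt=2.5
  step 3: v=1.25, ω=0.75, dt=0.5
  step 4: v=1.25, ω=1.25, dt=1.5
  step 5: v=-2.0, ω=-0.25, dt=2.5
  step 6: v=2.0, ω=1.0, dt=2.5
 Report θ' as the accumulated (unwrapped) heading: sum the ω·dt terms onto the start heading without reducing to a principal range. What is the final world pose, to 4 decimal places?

(-8.3966, 3.4864, 3.3278)

step 1: θ'=0.4528 (R=-2.0000) → pose (-4.1070, 3.7985, 0.4528)
step 2: θ'=-0.7972 (R=2.0000) → pose (-6.4128, 4.1995, -0.7972)
step 3: θ'=-0.4222 (R=1.6667) → pose (-5.9034, 3.8437, -0.4222)
step 4: θ'=1.4528 (R=1.0000) → pose (-4.5006, 4.6381, 1.4528)
step 5: θ'=0.8278 (R=8.0000) → pose (-6.5534, 0.1679, 0.8278)
step 6: θ'=3.3278 (R=2.0000) → pose (-8.3966, 3.4864, 3.3278)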